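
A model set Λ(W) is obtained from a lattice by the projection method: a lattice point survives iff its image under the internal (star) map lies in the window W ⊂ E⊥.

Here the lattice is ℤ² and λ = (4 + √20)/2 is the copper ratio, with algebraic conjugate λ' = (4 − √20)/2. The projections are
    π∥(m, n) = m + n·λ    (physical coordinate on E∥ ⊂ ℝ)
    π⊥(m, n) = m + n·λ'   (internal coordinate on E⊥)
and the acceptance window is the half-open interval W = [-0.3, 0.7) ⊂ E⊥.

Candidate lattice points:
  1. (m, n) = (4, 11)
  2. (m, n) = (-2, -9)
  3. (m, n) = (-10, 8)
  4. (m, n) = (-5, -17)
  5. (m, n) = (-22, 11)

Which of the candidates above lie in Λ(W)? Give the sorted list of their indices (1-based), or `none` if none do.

2

Compute λ' = (4−√20)/2 = -0.236068, so π⊥(m,n) = m -0.236068·n.
[1] lift (4,11): star map gives 1.403252; window check -0.3 ≤ 1.403252 < 0.7 is false → out
[2] lift (-2,-9): star map gives 0.124612; window check -0.3 ≤ 0.124612 < 0.7 is true → IN Λ
[3] lift (-10,8): star map gives -11.888544; window check -0.3 ≤ -11.888544 < 0.7 is false → out
[4] lift (-5,-17): star map gives -0.986844; window check -0.3 ≤ -0.986844 < 0.7 is false → out
[5] lift (-22,11): star map gives -24.596748; window check -0.3 ≤ -24.596748 < 0.7 is false → out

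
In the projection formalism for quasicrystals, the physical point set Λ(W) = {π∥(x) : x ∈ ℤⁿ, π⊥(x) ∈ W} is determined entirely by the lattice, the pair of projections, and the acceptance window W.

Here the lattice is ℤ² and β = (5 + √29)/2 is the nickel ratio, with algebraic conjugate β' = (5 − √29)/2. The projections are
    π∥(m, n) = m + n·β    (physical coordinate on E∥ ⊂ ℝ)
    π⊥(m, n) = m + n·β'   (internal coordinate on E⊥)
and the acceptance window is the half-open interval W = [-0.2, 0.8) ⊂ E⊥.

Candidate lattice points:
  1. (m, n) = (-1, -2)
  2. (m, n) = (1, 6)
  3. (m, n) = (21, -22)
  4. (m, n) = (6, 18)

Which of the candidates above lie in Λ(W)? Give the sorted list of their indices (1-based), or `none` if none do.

Numerically β ≈ 5.19258 and β' = −1/β ≈ -0.19258.
#1 (-1,-2): internal coord -1 + (-2)·β' = -0.61484; -0.61484 ∉ [-0.2, 0.8) → out
#2 (1,6): internal coord 1 + (6)·β' = -0.15549; -0.15549 ∈ [-0.2, 0.8) → IN Λ
#3 (21,-22): internal coord 21 + (-22)·β' = +25.23681; +25.23681 ∉ [-0.2, 0.8) → out
#4 (6,18): internal coord 6 + (18)·β' = +2.53352; +2.53352 ∉ [-0.2, 0.8) → out

2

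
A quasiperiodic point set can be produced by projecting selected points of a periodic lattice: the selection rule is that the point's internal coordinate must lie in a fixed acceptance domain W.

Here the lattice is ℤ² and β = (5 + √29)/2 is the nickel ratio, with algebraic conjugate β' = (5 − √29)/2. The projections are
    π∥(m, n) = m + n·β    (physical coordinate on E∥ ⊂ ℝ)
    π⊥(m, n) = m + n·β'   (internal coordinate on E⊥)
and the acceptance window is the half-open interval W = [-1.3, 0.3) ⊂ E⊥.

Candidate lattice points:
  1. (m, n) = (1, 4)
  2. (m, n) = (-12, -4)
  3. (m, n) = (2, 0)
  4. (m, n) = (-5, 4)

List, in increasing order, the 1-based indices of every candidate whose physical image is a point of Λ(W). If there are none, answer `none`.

1

β' = (5−√29)/2 ≈ -0.19258.
candidate 1: (m,n)=(1,4) → π∥ = 1+4·β ≈ 21.77033, π⊥ = 1+4·β' ≈ 0.22967 ∈ [-1.3, 0.3) ⇒ IN Λ
candidate 2: (m,n)=(-12,-4) → π∥ = -12-4·β ≈ -32.77033, π⊥ = -12-4·β' ≈ -11.22967 ∉ [-1.3, 0.3) ⇒ out
candidate 3: (m,n)=(2,0) → π∥ = 2+0·β ≈ 2.00000, π⊥ = 2+0·β' ≈ 2.00000 ∉ [-1.3, 0.3) ⇒ out
candidate 4: (m,n)=(-5,4) → π∥ = -5+4·β ≈ 15.77033, π⊥ = -5+4·β' ≈ -5.77033 ∉ [-1.3, 0.3) ⇒ out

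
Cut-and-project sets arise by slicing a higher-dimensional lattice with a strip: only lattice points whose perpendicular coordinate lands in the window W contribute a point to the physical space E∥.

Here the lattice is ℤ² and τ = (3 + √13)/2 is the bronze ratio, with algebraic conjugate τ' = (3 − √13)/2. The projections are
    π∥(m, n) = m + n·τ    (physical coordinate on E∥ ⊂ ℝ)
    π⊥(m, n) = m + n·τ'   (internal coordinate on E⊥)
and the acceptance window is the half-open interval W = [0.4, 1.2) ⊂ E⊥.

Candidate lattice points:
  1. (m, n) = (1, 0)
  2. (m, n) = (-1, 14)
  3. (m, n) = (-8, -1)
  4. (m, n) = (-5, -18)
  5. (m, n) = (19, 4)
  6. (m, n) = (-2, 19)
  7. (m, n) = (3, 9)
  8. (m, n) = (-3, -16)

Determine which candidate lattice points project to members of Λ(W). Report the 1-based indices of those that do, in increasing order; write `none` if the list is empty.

1, 4

Numerically τ ≈ 3.302776 and τ' = −1/τ ≈ -0.302776.
candidate 1: (m,n)=(1,0) → π∥ = 1+0·τ ≈ 1.000000, π⊥ = 1+0·τ' ≈ 1.000000 ∈ [0.4, 1.2) ⇒ IN Λ
candidate 2: (m,n)=(-1,14) → π∥ = -1+14·τ ≈ 45.238859, π⊥ = -1+14·τ' ≈ -5.238859 ∉ [0.4, 1.2) ⇒ out
candidate 3: (m,n)=(-8,-1) → π∥ = -8-1·τ ≈ -11.302776, π⊥ = -8-1·τ' ≈ -7.697224 ∉ [0.4, 1.2) ⇒ out
candidate 4: (m,n)=(-5,-18) → π∥ = -5-18·τ ≈ -64.449961, π⊥ = -5-18·τ' ≈ 0.449961 ∈ [0.4, 1.2) ⇒ IN Λ
candidate 5: (m,n)=(19,4) → π∥ = 19+4·τ ≈ 32.211103, π⊥ = 19+4·τ' ≈ 17.788897 ∉ [0.4, 1.2) ⇒ out
candidate 6: (m,n)=(-2,19) → π∥ = -2+19·τ ≈ 60.752737, π⊥ = -2+19·τ' ≈ -7.752737 ∉ [0.4, 1.2) ⇒ out
candidate 7: (m,n)=(3,9) → π∥ = 3+9·τ ≈ 32.724981, π⊥ = 3+9·τ' ≈ 0.275019 ∉ [0.4, 1.2) ⇒ out
candidate 8: (m,n)=(-3,-16) → π∥ = -3-16·τ ≈ -55.844410, π⊥ = -3-16·τ' ≈ 1.844410 ∉ [0.4, 1.2) ⇒ out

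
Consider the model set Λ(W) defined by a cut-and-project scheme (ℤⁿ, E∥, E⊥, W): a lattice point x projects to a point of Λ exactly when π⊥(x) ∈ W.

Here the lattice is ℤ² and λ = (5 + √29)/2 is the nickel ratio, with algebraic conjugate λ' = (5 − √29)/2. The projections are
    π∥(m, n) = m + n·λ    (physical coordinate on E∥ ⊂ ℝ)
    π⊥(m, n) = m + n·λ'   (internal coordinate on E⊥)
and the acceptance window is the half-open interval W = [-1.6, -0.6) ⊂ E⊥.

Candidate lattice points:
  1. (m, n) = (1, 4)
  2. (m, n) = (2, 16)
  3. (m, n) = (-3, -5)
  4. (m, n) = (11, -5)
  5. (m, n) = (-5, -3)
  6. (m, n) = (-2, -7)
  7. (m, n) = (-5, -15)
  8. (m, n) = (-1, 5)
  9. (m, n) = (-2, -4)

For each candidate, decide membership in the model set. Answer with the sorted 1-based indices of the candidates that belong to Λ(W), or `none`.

2, 6, 9

λ' = (5−√29)/2 ≈ -0.1926.
#1 (1,4): internal coord 1 + (4)·λ' = +0.2297; +0.2297 ∉ [-1.6, -0.6) → out
#2 (2,16): internal coord 2 + (16)·λ' = -1.0813; -1.0813 ∈ [-1.6, -0.6) → IN Λ
#3 (-3,-5): internal coord -3 + (-5)·λ' = -2.0371; -2.0371 ∉ [-1.6, -0.6) → out
#4 (11,-5): internal coord 11 + (-5)·λ' = +11.9629; +11.9629 ∉ [-1.6, -0.6) → out
#5 (-5,-3): internal coord -5 + (-3)·λ' = -4.4223; -4.4223 ∉ [-1.6, -0.6) → out
#6 (-2,-7): internal coord -2 + (-7)·λ' = -0.6519; -0.6519 ∈ [-1.6, -0.6) → IN Λ
#7 (-5,-15): internal coord -5 + (-15)·λ' = -2.1113; -2.1113 ∉ [-1.6, -0.6) → out
#8 (-1,5): internal coord -1 + (5)·λ' = -1.9629; -1.9629 ∉ [-1.6, -0.6) → out
#9 (-2,-4): internal coord -2 + (-4)·λ' = -1.2297; -1.2297 ∈ [-1.6, -0.6) → IN Λ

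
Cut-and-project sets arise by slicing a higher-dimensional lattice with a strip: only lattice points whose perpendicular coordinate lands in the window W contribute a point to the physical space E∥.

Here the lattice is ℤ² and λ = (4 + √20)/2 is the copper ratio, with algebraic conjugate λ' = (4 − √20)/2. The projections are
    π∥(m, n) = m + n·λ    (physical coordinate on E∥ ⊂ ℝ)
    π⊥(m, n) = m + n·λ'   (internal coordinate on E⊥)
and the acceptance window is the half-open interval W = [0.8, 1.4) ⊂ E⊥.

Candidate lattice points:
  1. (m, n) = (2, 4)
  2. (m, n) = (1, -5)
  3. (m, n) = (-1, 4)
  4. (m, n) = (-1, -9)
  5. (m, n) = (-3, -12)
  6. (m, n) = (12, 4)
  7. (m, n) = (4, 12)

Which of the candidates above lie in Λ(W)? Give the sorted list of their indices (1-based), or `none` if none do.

Compute λ' = (4−√20)/2 = -0.23607, so π⊥(m,n) = m -0.23607·n.
candidate 1: (m,n)=(2,4) → π∥ = 2+4·λ ≈ 18.94427, π⊥ = 2+4·λ' ≈ 1.05573 ∈ [0.8, 1.4) ⇒ IN Λ
candidate 2: (m,n)=(1,-5) → π∥ = 1-5·λ ≈ -20.18034, π⊥ = 1-5·λ' ≈ 2.18034 ∉ [0.8, 1.4) ⇒ out
candidate 3: (m,n)=(-1,4) → π∥ = -1+4·λ ≈ 15.94427, π⊥ = -1+4·λ' ≈ -1.94427 ∉ [0.8, 1.4) ⇒ out
candidate 4: (m,n)=(-1,-9) → π∥ = -1-9·λ ≈ -39.12461, π⊥ = -1-9·λ' ≈ 1.12461 ∈ [0.8, 1.4) ⇒ IN Λ
candidate 5: (m,n)=(-3,-12) → π∥ = -3-12·λ ≈ -53.83282, π⊥ = -3-12·λ' ≈ -0.16718 ∉ [0.8, 1.4) ⇒ out
candidate 6: (m,n)=(12,4) → π∥ = 12+4·λ ≈ 28.94427, π⊥ = 12+4·λ' ≈ 11.05573 ∉ [0.8, 1.4) ⇒ out
candidate 7: (m,n)=(4,12) → π∥ = 4+12·λ ≈ 54.83282, π⊥ = 4+12·λ' ≈ 1.16718 ∈ [0.8, 1.4) ⇒ IN Λ

1, 4, 7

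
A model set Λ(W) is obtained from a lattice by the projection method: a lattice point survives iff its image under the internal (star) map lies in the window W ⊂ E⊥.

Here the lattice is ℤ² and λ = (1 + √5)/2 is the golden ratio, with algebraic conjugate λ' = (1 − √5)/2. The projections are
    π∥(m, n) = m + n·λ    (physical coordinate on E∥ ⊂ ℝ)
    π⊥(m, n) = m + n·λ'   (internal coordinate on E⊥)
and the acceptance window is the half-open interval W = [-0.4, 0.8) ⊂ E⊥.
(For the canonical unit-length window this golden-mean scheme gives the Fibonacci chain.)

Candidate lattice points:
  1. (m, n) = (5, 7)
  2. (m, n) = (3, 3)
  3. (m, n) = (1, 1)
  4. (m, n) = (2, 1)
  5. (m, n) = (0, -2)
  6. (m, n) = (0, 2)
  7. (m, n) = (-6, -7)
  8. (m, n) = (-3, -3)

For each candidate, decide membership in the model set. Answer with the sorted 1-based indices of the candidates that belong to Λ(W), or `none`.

1, 3

Compute λ' = (1−√5)/2 = -0.61803, so π⊥(m,n) = m -0.61803·n.
#1 (5,7): internal coord 5 + (7)·λ' = +0.67376; +0.67376 ∈ [-0.4, 0.8) → IN Λ
#2 (3,3): internal coord 3 + (3)·λ' = +1.14590; +1.14590 ∉ [-0.4, 0.8) → out
#3 (1,1): internal coord 1 + (1)·λ' = +0.38197; +0.38197 ∈ [-0.4, 0.8) → IN Λ
#4 (2,1): internal coord 2 + (1)·λ' = +1.38197; +1.38197 ∉ [-0.4, 0.8) → out
#5 (0,-2): internal coord 0 + (-2)·λ' = +1.23607; +1.23607 ∉ [-0.4, 0.8) → out
#6 (0,2): internal coord 0 + (2)·λ' = -1.23607; -1.23607 ∉ [-0.4, 0.8) → out
#7 (-6,-7): internal coord -6 + (-7)·λ' = -1.67376; -1.67376 ∉ [-0.4, 0.8) → out
#8 (-3,-3): internal coord -3 + (-3)·λ' = -1.14590; -1.14590 ∉ [-0.4, 0.8) → out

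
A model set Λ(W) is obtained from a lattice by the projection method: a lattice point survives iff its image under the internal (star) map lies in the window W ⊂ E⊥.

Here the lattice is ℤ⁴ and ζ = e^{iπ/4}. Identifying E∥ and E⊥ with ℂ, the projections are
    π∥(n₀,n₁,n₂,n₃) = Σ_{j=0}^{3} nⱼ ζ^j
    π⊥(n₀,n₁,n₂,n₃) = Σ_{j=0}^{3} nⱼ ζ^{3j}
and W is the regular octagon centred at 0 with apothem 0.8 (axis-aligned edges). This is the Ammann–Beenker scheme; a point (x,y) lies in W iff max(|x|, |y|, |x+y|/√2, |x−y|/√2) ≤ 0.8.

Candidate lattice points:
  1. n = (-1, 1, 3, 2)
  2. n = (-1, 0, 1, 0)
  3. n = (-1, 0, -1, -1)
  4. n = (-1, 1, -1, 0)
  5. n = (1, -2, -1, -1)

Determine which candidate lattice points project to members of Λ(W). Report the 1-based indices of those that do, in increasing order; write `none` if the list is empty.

With ζ = e^{iπ/4} the internal vectors are ζ^0,ζ^3,ζ^6,ζ^9.
candidate 1: n = (-1, 1, 3, 2) → π⊥ ≈ (-0.2929, -0.8787); max(|x|,|y|,|x±y|/√2) = 0.8787 > 0.8 ⇒ ∉ W
candidate 2: n = (-1, 0, 1, 0) → π⊥ ≈ (-1.0000, -1.0000); max(|x|,|y|,|x±y|/√2) = 1.4142 > 0.8 ⇒ ∉ W
candidate 3: n = (-1, 0, -1, -1) → π⊥ ≈ (-1.7071, +0.2929); max(|x|,|y|,|x±y|/√2) = 1.7071 > 0.8 ⇒ ∉ W
candidate 4: n = (-1, 1, -1, 0) → π⊥ ≈ (-1.7071, +1.7071); max(|x|,|y|,|x±y|/√2) = 2.4142 > 0.8 ⇒ ∉ W
candidate 5: n = (1, -2, -1, -1) → π⊥ ≈ (+1.7071, -1.1213); max(|x|,|y|,|x±y|/√2) = 2.0000 > 0.8 ⇒ ∉ W

none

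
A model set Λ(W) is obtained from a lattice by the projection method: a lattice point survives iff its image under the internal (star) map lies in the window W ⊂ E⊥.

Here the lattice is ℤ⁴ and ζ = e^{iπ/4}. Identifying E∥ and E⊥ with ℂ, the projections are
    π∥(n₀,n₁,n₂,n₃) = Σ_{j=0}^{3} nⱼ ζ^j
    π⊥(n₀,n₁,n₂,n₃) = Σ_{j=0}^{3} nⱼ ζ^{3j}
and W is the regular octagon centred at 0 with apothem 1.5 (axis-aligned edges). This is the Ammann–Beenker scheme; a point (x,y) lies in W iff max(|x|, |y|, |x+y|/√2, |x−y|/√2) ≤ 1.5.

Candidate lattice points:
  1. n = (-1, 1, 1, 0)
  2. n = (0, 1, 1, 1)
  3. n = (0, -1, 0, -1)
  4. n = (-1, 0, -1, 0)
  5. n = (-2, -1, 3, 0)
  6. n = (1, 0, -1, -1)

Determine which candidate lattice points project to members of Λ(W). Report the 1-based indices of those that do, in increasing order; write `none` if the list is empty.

2, 3, 4, 6

With ζ = e^{iπ/4} the internal vectors are ζ^0,ζ^3,ζ^6,ζ^9.
candidate 1: n = (-1, 1, 1, 0) → π⊥ ≈ (-1.70711, -0.29289); max(|x|,|y|,|x±y|/√2) = 1.70711 > 1.5 ⇒ ∉ W
candidate 2: n = (0, 1, 1, 1) → π⊥ ≈ (+0.00000, +0.41421); max(|x|,|y|,|x±y|/√2) = 0.41421 ≤ 1.5 ⇒ ∈ W
candidate 3: n = (0, -1, 0, -1) → π⊥ ≈ (+0.00000, -1.41421); max(|x|,|y|,|x±y|/√2) = 1.41421 ≤ 1.5 ⇒ ∈ W
candidate 4: n = (-1, 0, -1, 0) → π⊥ ≈ (-1.00000, +1.00000); max(|x|,|y|,|x±y|/√2) = 1.41421 ≤ 1.5 ⇒ ∈ W
candidate 5: n = (-2, -1, 3, 0) → π⊥ ≈ (-1.29289, -3.70711); max(|x|,|y|,|x±y|/√2) = 3.70711 > 1.5 ⇒ ∉ W
candidate 6: n = (1, 0, -1, -1) → π⊥ ≈ (+0.29289, +0.29289); max(|x|,|y|,|x±y|/√2) = 0.41421 ≤ 1.5 ⇒ ∈ W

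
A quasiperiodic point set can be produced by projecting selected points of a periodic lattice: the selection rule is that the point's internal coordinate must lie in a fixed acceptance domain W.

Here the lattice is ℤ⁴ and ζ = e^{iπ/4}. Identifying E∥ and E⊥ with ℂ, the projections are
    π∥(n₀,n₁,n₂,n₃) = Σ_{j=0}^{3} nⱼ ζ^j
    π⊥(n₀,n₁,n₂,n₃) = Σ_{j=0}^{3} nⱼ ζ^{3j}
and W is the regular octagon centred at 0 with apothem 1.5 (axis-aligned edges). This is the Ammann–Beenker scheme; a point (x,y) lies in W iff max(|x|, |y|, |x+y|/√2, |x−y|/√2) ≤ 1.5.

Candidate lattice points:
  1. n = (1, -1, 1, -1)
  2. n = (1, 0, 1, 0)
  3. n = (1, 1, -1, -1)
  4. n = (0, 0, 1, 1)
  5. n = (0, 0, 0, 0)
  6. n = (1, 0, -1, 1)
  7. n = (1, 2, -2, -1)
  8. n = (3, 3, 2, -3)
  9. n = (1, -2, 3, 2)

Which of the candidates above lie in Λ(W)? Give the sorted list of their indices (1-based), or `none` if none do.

With ζ = e^{iπ/4} the internal vectors are ζ^0,ζ^3,ζ^6,ζ^9.
candidate 1: n = (1, -1, 1, -1) → π⊥ ≈ (+1.0000, -2.4142); max(|x|,|y|,|x±y|/√2) = 2.4142 > 1.5 ⇒ ∉ W
candidate 2: n = (1, 0, 1, 0) → π⊥ ≈ (+1.0000, -1.0000); max(|x|,|y|,|x±y|/√2) = 1.4142 ≤ 1.5 ⇒ ∈ W
candidate 3: n = (1, 1, -1, -1) → π⊥ ≈ (-0.4142, +1.0000); max(|x|,|y|,|x±y|/√2) = 1.0000 ≤ 1.5 ⇒ ∈ W
candidate 4: n = (0, 0, 1, 1) → π⊥ ≈ (+0.7071, -0.2929); max(|x|,|y|,|x±y|/√2) = 0.7071 ≤ 1.5 ⇒ ∈ W
candidate 5: n = (0, 0, 0, 0) → π⊥ ≈ (+0.0000, +0.0000); max(|x|,|y|,|x±y|/√2) = 0.0000 ≤ 1.5 ⇒ ∈ W
candidate 6: n = (1, 0, -1, 1) → π⊥ ≈ (+1.7071, +1.7071); max(|x|,|y|,|x±y|/√2) = 2.4142 > 1.5 ⇒ ∉ W
candidate 7: n = (1, 2, -2, -1) → π⊥ ≈ (-1.1213, +2.7071); max(|x|,|y|,|x±y|/√2) = 2.7071 > 1.5 ⇒ ∉ W
candidate 8: n = (3, 3, 2, -3) → π⊥ ≈ (-1.2426, -2.0000); max(|x|,|y|,|x±y|/√2) = 2.2929 > 1.5 ⇒ ∉ W
candidate 9: n = (1, -2, 3, 2) → π⊥ ≈ (+3.8284, -3.0000); max(|x|,|y|,|x±y|/√2) = 4.8284 > 1.5 ⇒ ∉ W

2, 3, 4, 5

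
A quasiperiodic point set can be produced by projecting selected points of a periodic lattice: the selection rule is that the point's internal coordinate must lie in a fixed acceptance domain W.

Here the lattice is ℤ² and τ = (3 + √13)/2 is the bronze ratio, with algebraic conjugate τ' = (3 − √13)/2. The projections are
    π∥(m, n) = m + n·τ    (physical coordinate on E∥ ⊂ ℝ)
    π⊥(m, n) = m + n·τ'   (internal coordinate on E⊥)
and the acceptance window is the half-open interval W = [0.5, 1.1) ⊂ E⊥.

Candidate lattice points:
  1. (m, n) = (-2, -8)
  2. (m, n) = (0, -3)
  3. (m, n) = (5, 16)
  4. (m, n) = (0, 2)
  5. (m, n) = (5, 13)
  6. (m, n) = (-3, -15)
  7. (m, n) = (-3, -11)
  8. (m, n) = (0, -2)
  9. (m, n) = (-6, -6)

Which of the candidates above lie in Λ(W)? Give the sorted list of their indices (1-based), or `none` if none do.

Compute τ' = (3−√13)/2 = -0.30278, so π⊥(m,n) = m -0.30278·n.
[1] lift (-2,-8): star map gives 0.42221; window check 0.5 ≤ 0.42221 < 1.1 is false → out
[2] lift (0,-3): star map gives 0.90833; window check 0.5 ≤ 0.90833 < 1.1 is true → IN Λ
[3] lift (5,16): star map gives 0.15559; window check 0.5 ≤ 0.15559 < 1.1 is false → out
[4] lift (0,2): star map gives -0.60555; window check 0.5 ≤ -0.60555 < 1.1 is false → out
[5] lift (5,13): star map gives 1.06392; window check 0.5 ≤ 1.06392 < 1.1 is true → IN Λ
[6] lift (-3,-15): star map gives 1.54163; window check 0.5 ≤ 1.54163 < 1.1 is false → out
[7] lift (-3,-11): star map gives 0.33053; window check 0.5 ≤ 0.33053 < 1.1 is false → out
[8] lift (0,-2): star map gives 0.60555; window check 0.5 ≤ 0.60555 < 1.1 is true → IN Λ
[9] lift (-6,-6): star map gives -4.18335; window check 0.5 ≤ -4.18335 < 1.1 is false → out

2, 5, 8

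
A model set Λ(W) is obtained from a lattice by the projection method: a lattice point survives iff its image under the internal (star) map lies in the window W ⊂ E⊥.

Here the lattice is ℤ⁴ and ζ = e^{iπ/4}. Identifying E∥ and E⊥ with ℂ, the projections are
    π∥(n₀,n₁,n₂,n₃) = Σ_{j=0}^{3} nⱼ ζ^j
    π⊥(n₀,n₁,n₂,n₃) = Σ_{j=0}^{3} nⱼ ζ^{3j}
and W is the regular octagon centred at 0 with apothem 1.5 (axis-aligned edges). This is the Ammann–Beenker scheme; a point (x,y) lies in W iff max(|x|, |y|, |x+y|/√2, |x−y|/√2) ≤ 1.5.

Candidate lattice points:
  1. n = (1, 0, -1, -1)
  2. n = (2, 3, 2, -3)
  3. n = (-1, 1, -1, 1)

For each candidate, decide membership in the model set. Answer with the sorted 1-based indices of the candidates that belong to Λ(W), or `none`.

Internal map: ζ^{3j} for j=0..3 gives (1,0), (−√2/2,√2/2), (0,−1), (√2/2,√2/2).
#1 (1, 0, -1, -1): internal (0.29289, 0.29289); octagon support 0.41421 vs apothem 1.5 → ∈ W
#2 (2, 3, 2, -3): internal (-2.24264, -2.00000); octagon support 3.00000 vs apothem 1.5 → ∉ W
#3 (-1, 1, -1, 1): internal (-1.00000, 2.41421); octagon support 2.41421 vs apothem 1.5 → ∉ W

1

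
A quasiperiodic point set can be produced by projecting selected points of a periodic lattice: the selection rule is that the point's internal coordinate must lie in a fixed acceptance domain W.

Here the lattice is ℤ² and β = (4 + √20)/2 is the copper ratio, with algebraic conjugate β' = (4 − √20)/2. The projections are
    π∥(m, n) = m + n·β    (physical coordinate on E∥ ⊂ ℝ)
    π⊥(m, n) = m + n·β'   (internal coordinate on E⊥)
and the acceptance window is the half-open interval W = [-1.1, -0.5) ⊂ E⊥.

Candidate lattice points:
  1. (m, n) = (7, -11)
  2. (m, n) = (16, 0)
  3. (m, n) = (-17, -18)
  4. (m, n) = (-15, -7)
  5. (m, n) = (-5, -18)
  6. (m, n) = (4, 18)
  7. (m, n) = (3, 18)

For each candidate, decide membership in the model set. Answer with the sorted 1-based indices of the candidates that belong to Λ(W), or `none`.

5

β' = (4−√20)/2 ≈ -0.2361.
[1] lift (7,-11): star map gives 9.5967; window check -1.1 ≤ 9.5967 < -0.5 is false → out
[2] lift (16,0): star map gives 16.0000; window check -1.1 ≤ 16.0000 < -0.5 is false → out
[3] lift (-17,-18): star map gives -12.7508; window check -1.1 ≤ -12.7508 < -0.5 is false → out
[4] lift (-15,-7): star map gives -13.3475; window check -1.1 ≤ -13.3475 < -0.5 is false → out
[5] lift (-5,-18): star map gives -0.7508; window check -1.1 ≤ -0.7508 < -0.5 is true → IN Λ
[6] lift (4,18): star map gives -0.2492; window check -1.1 ≤ -0.2492 < -0.5 is false → out
[7] lift (3,18): star map gives -1.2492; window check -1.1 ≤ -1.2492 < -0.5 is false → out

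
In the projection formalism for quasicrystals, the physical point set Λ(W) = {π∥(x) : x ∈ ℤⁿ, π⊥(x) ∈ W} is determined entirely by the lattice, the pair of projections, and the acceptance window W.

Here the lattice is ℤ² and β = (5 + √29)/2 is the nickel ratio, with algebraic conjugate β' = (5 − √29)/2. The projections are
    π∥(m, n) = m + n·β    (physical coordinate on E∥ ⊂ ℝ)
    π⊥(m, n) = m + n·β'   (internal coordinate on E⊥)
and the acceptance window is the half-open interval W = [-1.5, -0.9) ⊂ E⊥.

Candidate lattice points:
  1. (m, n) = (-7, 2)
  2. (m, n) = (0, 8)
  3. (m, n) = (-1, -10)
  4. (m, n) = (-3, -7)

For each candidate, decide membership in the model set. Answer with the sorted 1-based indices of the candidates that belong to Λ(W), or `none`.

none

Compute β' = (5−√29)/2 = -0.19258, so π⊥(m,n) = m -0.19258·n.
[1] lift (-7,2): star map gives -7.38516; window check -1.5 ≤ -7.38516 < -0.9 is false → out
[2] lift (0,8): star map gives -1.54066; window check -1.5 ≤ -1.54066 < -0.9 is false → out
[3] lift (-1,-10): star map gives 0.92582; window check -1.5 ≤ 0.92582 < -0.9 is false → out
[4] lift (-3,-7): star map gives -1.65192; window check -1.5 ≤ -1.65192 < -0.9 is false → out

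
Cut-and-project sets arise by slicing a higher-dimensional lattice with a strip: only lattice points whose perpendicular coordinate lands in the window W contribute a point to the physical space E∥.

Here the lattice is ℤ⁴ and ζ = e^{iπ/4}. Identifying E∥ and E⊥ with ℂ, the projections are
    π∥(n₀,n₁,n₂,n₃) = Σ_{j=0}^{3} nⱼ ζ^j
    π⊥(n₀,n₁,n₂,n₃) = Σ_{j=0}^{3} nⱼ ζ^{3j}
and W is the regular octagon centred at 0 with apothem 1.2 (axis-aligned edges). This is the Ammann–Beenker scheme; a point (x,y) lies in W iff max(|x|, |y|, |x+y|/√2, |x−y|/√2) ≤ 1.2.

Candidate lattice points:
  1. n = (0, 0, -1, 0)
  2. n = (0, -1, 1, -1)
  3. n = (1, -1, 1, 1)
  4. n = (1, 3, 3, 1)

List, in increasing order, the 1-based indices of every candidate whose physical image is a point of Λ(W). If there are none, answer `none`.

1, 4

Internal map: ζ^{3j} for j=0..3 gives (1,0), (−√2/2,√2/2), (0,−1), (√2/2,√2/2).
#1 (0, 0, -1, 0): internal (0.0000, 1.0000); octagon support 1.0000 vs apothem 1.2 → ∈ W
#2 (0, -1, 1, -1): internal (0.0000, -2.4142); octagon support 2.4142 vs apothem 1.2 → ∉ W
#3 (1, -1, 1, 1): internal (2.4142, -1.0000); octagon support 2.4142 vs apothem 1.2 → ∉ W
#4 (1, 3, 3, 1): internal (-0.4142, -0.1716); octagon support 0.4142 vs apothem 1.2 → ∈ W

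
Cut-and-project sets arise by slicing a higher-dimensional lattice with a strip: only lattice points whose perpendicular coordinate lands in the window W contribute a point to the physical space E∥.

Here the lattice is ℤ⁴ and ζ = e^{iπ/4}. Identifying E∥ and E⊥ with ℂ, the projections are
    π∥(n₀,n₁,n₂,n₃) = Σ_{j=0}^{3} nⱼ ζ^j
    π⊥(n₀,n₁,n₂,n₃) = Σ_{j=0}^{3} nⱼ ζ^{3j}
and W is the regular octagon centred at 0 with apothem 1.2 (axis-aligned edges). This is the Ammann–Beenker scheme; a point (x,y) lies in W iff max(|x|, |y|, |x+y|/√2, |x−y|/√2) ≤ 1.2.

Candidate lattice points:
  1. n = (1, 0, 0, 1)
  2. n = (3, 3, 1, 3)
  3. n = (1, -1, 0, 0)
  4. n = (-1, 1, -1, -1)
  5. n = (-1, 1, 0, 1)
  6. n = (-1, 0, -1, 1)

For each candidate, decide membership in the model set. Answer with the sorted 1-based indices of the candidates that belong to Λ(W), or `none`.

none

π⊥(n) = n₀ + n₁ζ³ + n₂ζ⁶ + n₃ζ⁹ where ζ = e^{iπ/4}.
candidate 1: n = (1, 0, 0, 1) → π⊥ ≈ (+1.70711, +0.70711); max(|x|,|y|,|x±y|/√2) = 1.70711 > 1.2 ⇒ ∉ W
candidate 2: n = (3, 3, 1, 3) → π⊥ ≈ (+3.00000, +3.24264); max(|x|,|y|,|x±y|/√2) = 4.41421 > 1.2 ⇒ ∉ W
candidate 3: n = (1, -1, 0, 0) → π⊥ ≈ (+1.70711, -0.70711); max(|x|,|y|,|x±y|/√2) = 1.70711 > 1.2 ⇒ ∉ W
candidate 4: n = (-1, 1, -1, -1) → π⊥ ≈ (-2.41421, +1.00000); max(|x|,|y|,|x±y|/√2) = 2.41421 > 1.2 ⇒ ∉ W
candidate 5: n = (-1, 1, 0, 1) → π⊥ ≈ (-1.00000, +1.41421); max(|x|,|y|,|x±y|/√2) = 1.70711 > 1.2 ⇒ ∉ W
candidate 6: n = (-1, 0, -1, 1) → π⊥ ≈ (-0.29289, +1.70711); max(|x|,|y|,|x±y|/√2) = 1.70711 > 1.2 ⇒ ∉ W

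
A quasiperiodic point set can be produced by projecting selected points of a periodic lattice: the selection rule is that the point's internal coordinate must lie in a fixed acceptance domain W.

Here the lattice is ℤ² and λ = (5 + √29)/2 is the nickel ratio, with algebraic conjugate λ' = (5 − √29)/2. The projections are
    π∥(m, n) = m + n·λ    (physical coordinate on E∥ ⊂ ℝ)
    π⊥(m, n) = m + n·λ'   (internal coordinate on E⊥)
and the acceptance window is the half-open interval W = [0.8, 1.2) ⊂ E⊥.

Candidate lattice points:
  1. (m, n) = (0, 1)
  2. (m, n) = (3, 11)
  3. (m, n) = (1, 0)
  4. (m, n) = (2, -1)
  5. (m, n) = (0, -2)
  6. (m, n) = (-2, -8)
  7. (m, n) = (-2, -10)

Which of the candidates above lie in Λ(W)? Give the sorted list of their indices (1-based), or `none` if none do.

2, 3

Numerically λ ≈ 5.192582 and λ' = −1/λ ≈ -0.192582.
#1 (0,1): internal coord 0 + (1)·λ' = -0.192582; -0.192582 ∉ [0.8, 1.2) → out
#2 (3,11): internal coord 3 + (11)·λ' = +0.881594; +0.881594 ∈ [0.8, 1.2) → IN Λ
#3 (1,0): internal coord 1 + (0)·λ' = +1.000000; +1.000000 ∈ [0.8, 1.2) → IN Λ
#4 (2,-1): internal coord 2 + (-1)·λ' = +2.192582; +2.192582 ∉ [0.8, 1.2) → out
#5 (0,-2): internal coord 0 + (-2)·λ' = +0.385165; +0.385165 ∉ [0.8, 1.2) → out
#6 (-2,-8): internal coord -2 + (-8)·λ' = -0.459341; -0.459341 ∉ [0.8, 1.2) → out
#7 (-2,-10): internal coord -2 + (-10)·λ' = -0.074176; -0.074176 ∉ [0.8, 1.2) → out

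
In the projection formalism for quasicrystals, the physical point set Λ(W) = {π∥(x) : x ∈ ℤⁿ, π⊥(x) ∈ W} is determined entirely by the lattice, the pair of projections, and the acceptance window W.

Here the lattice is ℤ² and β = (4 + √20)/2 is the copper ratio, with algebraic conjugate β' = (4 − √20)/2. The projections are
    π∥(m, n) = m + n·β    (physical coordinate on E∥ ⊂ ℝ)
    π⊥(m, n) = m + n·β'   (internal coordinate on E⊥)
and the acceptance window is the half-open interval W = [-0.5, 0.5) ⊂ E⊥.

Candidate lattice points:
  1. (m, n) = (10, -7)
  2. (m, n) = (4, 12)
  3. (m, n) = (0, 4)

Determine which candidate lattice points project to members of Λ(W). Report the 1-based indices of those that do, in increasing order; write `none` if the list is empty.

none

β' = (4−√20)/2 ≈ -0.2361.
[1] lift (10,-7): star map gives 11.6525; window check -0.5 ≤ 11.6525 < 0.5 is false → out
[2] lift (4,12): star map gives 1.1672; window check -0.5 ≤ 1.1672 < 0.5 is false → out
[3] lift (0,4): star map gives -0.9443; window check -0.5 ≤ -0.9443 < 0.5 is false → out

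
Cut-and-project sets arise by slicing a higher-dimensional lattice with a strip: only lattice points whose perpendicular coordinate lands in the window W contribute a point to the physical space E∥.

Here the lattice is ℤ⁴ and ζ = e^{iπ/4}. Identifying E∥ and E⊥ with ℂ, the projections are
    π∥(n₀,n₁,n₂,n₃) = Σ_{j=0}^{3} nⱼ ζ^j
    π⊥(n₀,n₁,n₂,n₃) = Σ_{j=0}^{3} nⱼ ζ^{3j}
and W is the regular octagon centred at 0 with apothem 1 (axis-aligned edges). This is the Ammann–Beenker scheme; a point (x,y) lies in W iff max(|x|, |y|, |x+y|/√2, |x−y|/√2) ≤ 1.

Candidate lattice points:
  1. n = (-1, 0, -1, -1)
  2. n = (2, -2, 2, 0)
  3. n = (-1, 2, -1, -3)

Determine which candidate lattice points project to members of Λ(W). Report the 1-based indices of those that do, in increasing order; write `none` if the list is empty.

none

Internal map: ζ^{3j} for j=0..3 gives (1,0), (−√2/2,√2/2), (0,−1), (√2/2,√2/2).
candidate 1: n = (-1, 0, -1, -1) → π⊥ ≈ (-1.7071, +0.2929); max(|x|,|y|,|x±y|/√2) = 1.7071 > 1 ⇒ ∉ W
candidate 2: n = (2, -2, 2, 0) → π⊥ ≈ (+3.4142, -3.4142); max(|x|,|y|,|x±y|/√2) = 4.8284 > 1 ⇒ ∉ W
candidate 3: n = (-1, 2, -1, -3) → π⊥ ≈ (-4.5355, +0.2929); max(|x|,|y|,|x±y|/√2) = 4.5355 > 1 ⇒ ∉ W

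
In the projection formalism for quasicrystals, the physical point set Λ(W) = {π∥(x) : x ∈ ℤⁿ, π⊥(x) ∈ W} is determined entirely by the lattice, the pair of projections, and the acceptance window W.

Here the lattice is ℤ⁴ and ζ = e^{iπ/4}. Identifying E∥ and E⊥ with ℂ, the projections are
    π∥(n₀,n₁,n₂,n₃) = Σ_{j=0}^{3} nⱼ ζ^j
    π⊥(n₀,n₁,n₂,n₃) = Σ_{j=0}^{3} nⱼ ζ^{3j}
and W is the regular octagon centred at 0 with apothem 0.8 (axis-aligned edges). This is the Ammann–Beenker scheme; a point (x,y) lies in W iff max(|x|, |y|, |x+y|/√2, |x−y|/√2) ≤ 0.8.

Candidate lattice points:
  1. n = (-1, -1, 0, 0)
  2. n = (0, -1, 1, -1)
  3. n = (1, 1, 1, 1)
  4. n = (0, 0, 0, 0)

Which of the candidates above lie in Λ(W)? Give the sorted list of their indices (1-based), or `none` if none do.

1, 4

π⊥(n) = n₀ + n₁ζ³ + n₂ζ⁶ + n₃ζ⁹ where ζ = e^{iπ/4}.
candidate 1: n = (-1, -1, 0, 0) → π⊥ ≈ (-0.29289, -0.70711); max(|x|,|y|,|x±y|/√2) = 0.70711 ≤ 0.8 ⇒ ∈ W
candidate 2: n = (0, -1, 1, -1) → π⊥ ≈ (+0.00000, -2.41421); max(|x|,|y|,|x±y|/√2) = 2.41421 > 0.8 ⇒ ∉ W
candidate 3: n = (1, 1, 1, 1) → π⊥ ≈ (+1.00000, +0.41421); max(|x|,|y|,|x±y|/√2) = 1.00000 > 0.8 ⇒ ∉ W
candidate 4: n = (0, 0, 0, 0) → π⊥ ≈ (+0.00000, +0.00000); max(|x|,|y|,|x±y|/√2) = 0.00000 ≤ 0.8 ⇒ ∈ W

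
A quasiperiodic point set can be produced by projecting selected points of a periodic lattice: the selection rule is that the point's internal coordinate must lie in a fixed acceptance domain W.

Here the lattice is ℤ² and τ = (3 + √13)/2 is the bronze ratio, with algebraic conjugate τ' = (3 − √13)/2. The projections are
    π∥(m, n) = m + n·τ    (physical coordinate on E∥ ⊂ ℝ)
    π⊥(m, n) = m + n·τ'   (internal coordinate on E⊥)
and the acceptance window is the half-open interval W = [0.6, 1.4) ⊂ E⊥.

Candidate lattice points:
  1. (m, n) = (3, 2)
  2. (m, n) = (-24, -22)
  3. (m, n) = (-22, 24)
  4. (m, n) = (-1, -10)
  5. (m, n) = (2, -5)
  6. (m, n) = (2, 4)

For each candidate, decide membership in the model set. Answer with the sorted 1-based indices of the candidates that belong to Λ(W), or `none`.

6

τ' = (3−√13)/2 ≈ -0.30278.
candidate 1: (m,n)=(3,2) → π∥ = 3+2·τ ≈ 9.60555, π⊥ = 3+2·τ' ≈ 2.39445 ∉ [0.6, 1.4) ⇒ out
candidate 2: (m,n)=(-24,-22) → π∥ = -24-22·τ ≈ -96.66106, π⊥ = -24-22·τ' ≈ -17.33894 ∉ [0.6, 1.4) ⇒ out
candidate 3: (m,n)=(-22,24) → π∥ = -22+24·τ ≈ 57.26662, π⊥ = -22+24·τ' ≈ -29.26662 ∉ [0.6, 1.4) ⇒ out
candidate 4: (m,n)=(-1,-10) → π∥ = -1-10·τ ≈ -34.02776, π⊥ = -1-10·τ' ≈ 2.02776 ∉ [0.6, 1.4) ⇒ out
candidate 5: (m,n)=(2,-5) → π∥ = 2-5·τ ≈ -14.51388, π⊥ = 2-5·τ' ≈ 3.51388 ∉ [0.6, 1.4) ⇒ out
candidate 6: (m,n)=(2,4) → π∥ = 2+4·τ ≈ 15.21110, π⊥ = 2+4·τ' ≈ 0.78890 ∈ [0.6, 1.4) ⇒ IN Λ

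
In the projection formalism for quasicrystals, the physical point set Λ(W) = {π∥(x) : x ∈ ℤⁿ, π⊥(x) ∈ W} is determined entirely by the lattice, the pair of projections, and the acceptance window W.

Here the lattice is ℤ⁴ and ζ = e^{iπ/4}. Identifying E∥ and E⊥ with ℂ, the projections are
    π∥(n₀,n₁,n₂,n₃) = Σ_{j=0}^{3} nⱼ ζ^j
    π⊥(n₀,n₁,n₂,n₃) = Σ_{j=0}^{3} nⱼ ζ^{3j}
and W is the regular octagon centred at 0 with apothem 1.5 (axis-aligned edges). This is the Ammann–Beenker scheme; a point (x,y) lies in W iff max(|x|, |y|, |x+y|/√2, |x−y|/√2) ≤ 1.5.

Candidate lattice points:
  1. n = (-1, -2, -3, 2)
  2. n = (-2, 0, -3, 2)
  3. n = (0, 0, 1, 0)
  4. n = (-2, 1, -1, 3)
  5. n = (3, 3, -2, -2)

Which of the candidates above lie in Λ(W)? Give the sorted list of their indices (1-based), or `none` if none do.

Internal map: ζ^{3j} for j=0..3 gives (1,0), (−√2/2,√2/2), (0,−1), (√2/2,√2/2).
#1 (-1, -2, -3, 2): internal (1.8284, 3.0000); octagon support 3.4142 vs apothem 1.5 → ∉ W
#2 (-2, 0, -3, 2): internal (-0.5858, 4.4142); octagon support 4.4142 vs apothem 1.5 → ∉ W
#3 (0, 0, 1, 0): internal (0.0000, -1.0000); octagon support 1.0000 vs apothem 1.5 → ∈ W
#4 (-2, 1, -1, 3): internal (-0.5858, 3.8284); octagon support 3.8284 vs apothem 1.5 → ∉ W
#5 (3, 3, -2, -2): internal (-0.5355, 2.7071); octagon support 2.7071 vs apothem 1.5 → ∉ W

3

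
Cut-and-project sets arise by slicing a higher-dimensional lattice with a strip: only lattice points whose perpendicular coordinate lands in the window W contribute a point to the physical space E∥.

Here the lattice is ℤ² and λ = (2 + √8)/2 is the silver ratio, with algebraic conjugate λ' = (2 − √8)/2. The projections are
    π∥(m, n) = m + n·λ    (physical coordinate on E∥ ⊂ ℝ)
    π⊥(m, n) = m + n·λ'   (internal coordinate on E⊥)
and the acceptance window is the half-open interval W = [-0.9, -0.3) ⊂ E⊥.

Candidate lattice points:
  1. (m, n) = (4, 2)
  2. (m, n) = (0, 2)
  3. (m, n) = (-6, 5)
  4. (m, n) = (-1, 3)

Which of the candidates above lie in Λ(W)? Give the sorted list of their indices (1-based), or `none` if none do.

Compute λ' = (2−√8)/2 = -0.4142, so π⊥(m,n) = m -0.4142·n.
candidate 1: (m,n)=(4,2) → π∥ = 4+2·λ ≈ 8.8284, π⊥ = 4+2·λ' ≈ 3.1716 ∉ [-0.9, -0.3) ⇒ out
candidate 2: (m,n)=(0,2) → π∥ = 0+2·λ ≈ 4.8284, π⊥ = 0+2·λ' ≈ -0.8284 ∈ [-0.9, -0.3) ⇒ IN Λ
candidate 3: (m,n)=(-6,5) → π∥ = -6+5·λ ≈ 6.0711, π⊥ = -6+5·λ' ≈ -8.0711 ∉ [-0.9, -0.3) ⇒ out
candidate 4: (m,n)=(-1,3) → π∥ = -1+3·λ ≈ 6.2426, π⊥ = -1+3·λ' ≈ -2.2426 ∉ [-0.9, -0.3) ⇒ out

2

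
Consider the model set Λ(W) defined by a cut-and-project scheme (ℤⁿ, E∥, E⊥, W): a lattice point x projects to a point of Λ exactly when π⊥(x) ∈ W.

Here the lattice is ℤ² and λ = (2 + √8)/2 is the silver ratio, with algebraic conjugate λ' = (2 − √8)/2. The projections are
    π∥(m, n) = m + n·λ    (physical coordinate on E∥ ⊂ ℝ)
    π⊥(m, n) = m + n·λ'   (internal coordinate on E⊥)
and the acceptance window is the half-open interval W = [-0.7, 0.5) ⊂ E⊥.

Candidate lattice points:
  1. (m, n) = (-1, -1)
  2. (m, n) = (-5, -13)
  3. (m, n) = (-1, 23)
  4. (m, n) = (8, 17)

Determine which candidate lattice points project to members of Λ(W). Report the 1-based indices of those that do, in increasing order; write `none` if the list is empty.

1, 2

λ' = (2−√8)/2 ≈ -0.414214.
[1] lift (-1,-1): star map gives -0.585786; window check -0.7 ≤ -0.585786 < 0.5 is true → IN Λ
[2] lift (-5,-13): star map gives 0.384776; window check -0.7 ≤ 0.384776 < 0.5 is true → IN Λ
[3] lift (-1,23): star map gives -10.526912; window check -0.7 ≤ -10.526912 < 0.5 is false → out
[4] lift (8,17): star map gives 0.958369; window check -0.7 ≤ 0.958369 < 0.5 is false → out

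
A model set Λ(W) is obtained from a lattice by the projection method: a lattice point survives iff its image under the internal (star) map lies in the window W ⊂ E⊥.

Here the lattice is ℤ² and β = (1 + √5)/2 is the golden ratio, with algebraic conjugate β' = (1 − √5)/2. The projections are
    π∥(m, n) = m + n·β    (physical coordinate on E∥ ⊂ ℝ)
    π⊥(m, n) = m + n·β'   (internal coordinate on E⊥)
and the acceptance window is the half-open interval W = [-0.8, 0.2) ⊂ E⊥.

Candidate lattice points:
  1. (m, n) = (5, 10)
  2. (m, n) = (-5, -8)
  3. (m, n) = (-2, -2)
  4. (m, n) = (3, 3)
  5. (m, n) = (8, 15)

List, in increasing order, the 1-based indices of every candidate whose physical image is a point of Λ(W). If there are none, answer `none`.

2, 3

Numerically β ≈ 1.61803 and β' = −1/β ≈ -0.61803.
candidate 1: (m,n)=(5,10) → π∥ = 5+10·β ≈ 21.18034, π⊥ = 5+10·β' ≈ -1.18034 ∉ [-0.8, 0.2) ⇒ out
candidate 2: (m,n)=(-5,-8) → π∥ = -5-8·β ≈ -17.94427, π⊥ = -5-8·β' ≈ -0.05573 ∈ [-0.8, 0.2) ⇒ IN Λ
candidate 3: (m,n)=(-2,-2) → π∥ = -2-2·β ≈ -5.23607, π⊥ = -2-2·β' ≈ -0.76393 ∈ [-0.8, 0.2) ⇒ IN Λ
candidate 4: (m,n)=(3,3) → π∥ = 3+3·β ≈ 7.85410, π⊥ = 3+3·β' ≈ 1.14590 ∉ [-0.8, 0.2) ⇒ out
candidate 5: (m,n)=(8,15) → π∥ = 8+15·β ≈ 32.27051, π⊥ = 8+15·β' ≈ -1.27051 ∉ [-0.8, 0.2) ⇒ out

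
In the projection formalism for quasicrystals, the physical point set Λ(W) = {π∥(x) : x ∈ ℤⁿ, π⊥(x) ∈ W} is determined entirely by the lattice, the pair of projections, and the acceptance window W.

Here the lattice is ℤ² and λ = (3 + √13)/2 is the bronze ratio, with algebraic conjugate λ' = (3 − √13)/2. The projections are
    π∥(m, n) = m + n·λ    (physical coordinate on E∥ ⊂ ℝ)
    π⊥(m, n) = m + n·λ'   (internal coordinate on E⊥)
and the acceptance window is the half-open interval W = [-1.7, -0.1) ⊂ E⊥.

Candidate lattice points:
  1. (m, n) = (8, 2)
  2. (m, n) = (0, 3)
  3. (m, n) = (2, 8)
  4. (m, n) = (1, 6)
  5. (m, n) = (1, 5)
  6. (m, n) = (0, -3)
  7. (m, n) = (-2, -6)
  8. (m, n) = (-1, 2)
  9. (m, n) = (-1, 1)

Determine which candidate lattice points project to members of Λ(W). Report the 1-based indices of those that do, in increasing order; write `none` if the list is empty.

2, 3, 4, 5, 7, 8, 9

λ' = (3−√13)/2 ≈ -0.3028.
#1 (8,2): internal coord 8 + (2)·λ' = +7.3944; +7.3944 ∉ [-1.7, -0.1) → out
#2 (0,3): internal coord 0 + (3)·λ' = -0.9083; -0.9083 ∈ [-1.7, -0.1) → IN Λ
#3 (2,8): internal coord 2 + (8)·λ' = -0.4222; -0.4222 ∈ [-1.7, -0.1) → IN Λ
#4 (1,6): internal coord 1 + (6)·λ' = -0.8167; -0.8167 ∈ [-1.7, -0.1) → IN Λ
#5 (1,5): internal coord 1 + (5)·λ' = -0.5139; -0.5139 ∈ [-1.7, -0.1) → IN Λ
#6 (0,-3): internal coord 0 + (-3)·λ' = +0.9083; +0.9083 ∉ [-1.7, -0.1) → out
#7 (-2,-6): internal coord -2 + (-6)·λ' = -0.1833; -0.1833 ∈ [-1.7, -0.1) → IN Λ
#8 (-1,2): internal coord -1 + (2)·λ' = -1.6056; -1.6056 ∈ [-1.7, -0.1) → IN Λ
#9 (-1,1): internal coord -1 + (1)·λ' = -1.3028; -1.3028 ∈ [-1.7, -0.1) → IN Λ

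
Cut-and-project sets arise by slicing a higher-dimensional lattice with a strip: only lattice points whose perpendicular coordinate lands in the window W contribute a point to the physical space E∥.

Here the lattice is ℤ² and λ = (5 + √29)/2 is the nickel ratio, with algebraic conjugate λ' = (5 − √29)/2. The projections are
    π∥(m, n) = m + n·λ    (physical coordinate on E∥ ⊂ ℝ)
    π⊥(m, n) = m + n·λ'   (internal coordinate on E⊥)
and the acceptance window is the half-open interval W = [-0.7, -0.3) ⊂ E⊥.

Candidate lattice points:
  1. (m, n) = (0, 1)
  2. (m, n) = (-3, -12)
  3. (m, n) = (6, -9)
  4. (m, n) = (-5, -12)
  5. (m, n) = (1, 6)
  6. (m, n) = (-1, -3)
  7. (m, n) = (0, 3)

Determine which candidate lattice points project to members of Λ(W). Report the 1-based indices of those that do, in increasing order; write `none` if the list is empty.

Numerically λ ≈ 5.192582 and λ' = −1/λ ≈ -0.192582.
#1 (0,1): internal coord 0 + (1)·λ' = -0.192582; -0.192582 ∉ [-0.7, -0.3) → out
#2 (-3,-12): internal coord -3 + (-12)·λ' = -0.689011; -0.689011 ∈ [-0.7, -0.3) → IN Λ
#3 (6,-9): internal coord 6 + (-9)·λ' = +7.733242; +7.733242 ∉ [-0.7, -0.3) → out
#4 (-5,-12): internal coord -5 + (-12)·λ' = -2.689011; -2.689011 ∉ [-0.7, -0.3) → out
#5 (1,6): internal coord 1 + (6)·λ' = -0.155494; -0.155494 ∉ [-0.7, -0.3) → out
#6 (-1,-3): internal coord -1 + (-3)·λ' = -0.422253; -0.422253 ∈ [-0.7, -0.3) → IN Λ
#7 (0,3): internal coord 0 + (3)·λ' = -0.577747; -0.577747 ∈ [-0.7, -0.3) → IN Λ

2, 6, 7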